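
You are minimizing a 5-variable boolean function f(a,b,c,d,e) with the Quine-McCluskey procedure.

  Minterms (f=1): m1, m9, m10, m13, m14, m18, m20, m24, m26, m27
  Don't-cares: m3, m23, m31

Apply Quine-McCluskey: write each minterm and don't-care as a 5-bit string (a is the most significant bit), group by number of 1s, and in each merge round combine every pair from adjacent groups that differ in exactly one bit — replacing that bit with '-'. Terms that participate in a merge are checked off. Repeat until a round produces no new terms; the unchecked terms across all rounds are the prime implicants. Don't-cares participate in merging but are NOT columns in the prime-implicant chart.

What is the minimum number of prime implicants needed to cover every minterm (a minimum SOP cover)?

7

size-2^0 implicants → 00001(✓)  00011(✓)  01001(✓)  01010(✓)  01101(✓)  01110(✓)  10010(✓)  10100  10111(✓)  11000(✓)  11010(✓)  11011(✓)  11111(✓)
size-2^1 implicants → -1010  0-001  000-1  01-01  01-10  1-010  1-111  11-11  110-0  1101-
Unchecked terms (primes): -1010, 0-001, 000-1, 01-01, 01-10, 1-010, 1-111, 10100, 11-11, 110-0, 1101-
Minterm coverage:
  m1 ⊆ 0-001,000-1
  m9 ⊆ 0-001,01-01
  m10 ⊆ -1010,01-10
  m13 ⊆ 01-01 [E]
  m14 ⊆ 01-10 [E]
  m18 ⊆ 1-010 [E]
  m20 ⊆ 10100 [E]
  m24 ⊆ 110-0 [E]
  m26 ⊆ -1010,1-010,110-0,1101-
  m27 ⊆ 11-11,1101-
E = {01-01, 01-10, 1-010, 10100, 110-0}
Petrick residual → 0-001, 11-11
Cover = a'c'd'e + a'bd'e + a'bde' + ac'de' + ab'cd'e' + abde + abc'e'  |cover|=7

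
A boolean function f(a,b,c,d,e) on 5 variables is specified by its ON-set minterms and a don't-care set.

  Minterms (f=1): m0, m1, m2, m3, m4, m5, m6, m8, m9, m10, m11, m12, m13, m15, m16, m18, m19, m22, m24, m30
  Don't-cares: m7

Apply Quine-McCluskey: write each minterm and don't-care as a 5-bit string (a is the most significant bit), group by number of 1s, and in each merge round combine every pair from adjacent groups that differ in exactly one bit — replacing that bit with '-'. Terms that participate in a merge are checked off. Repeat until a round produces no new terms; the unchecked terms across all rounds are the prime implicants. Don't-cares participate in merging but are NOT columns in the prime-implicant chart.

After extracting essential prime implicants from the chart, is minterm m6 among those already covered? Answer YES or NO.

NO

[col 0] 00000*, 00001*, 00010*, 00011*, 00100*, 00101*, 00110*, 00111*, 01000*, 01001*, 01010*, 01011*, 01100*, 01101*, 01111*, 10000*, 10010*, 10011*, 10110*, 11000*, 11110*
[col 1] -0000*, -0010*, -0011*, -0110*, -1000*, 0-000*, 0-001*, 0-010*, 0-011*, 0-100*, 0-101*, 0-111*, 00-00*, 00-01*, 00-10*, 00-11*, 000-0*, 000-1*, 0000-*, 0001-*, 001-0*, 001-1*, 0010-*, 0011-*, 01-00*, 01-01*, 01-11*, 010-0*, 010-1*, 0100-*, 0101-*, 011-1*, 0110-*, 1-000*, 1-110, 10-10*, 100-0*, 1001-*
[col 2] --000, -0-10, -00-0, -001-, 0--00*, 0--01*, 0--11*, 0-0-0*, 0-0-1*, 0-00-*, 0-01-*, 0-1-1*, 0-10-*, 00--0*, 00--1*, 00-0-*, 00-1-*, 000--*, 001--*, 01--1*, 01-0-*, 010--*
[col 3] 0---1, 0--0-, 0-0--, 00---
Prime implicants: --000, -0-10, -00-0, -001-, 0---1, 0--0-, 0-0--, 00---, 1-110
PI chart (minterm → PIs covering it):
  0 | --000,-00-0,0--0-,0-0--,00---
  1 | 0---1,0--0-,0-0--,00---
  2 | -0-10,-00-0,-001-,0-0--,00---
  3 | -001-,0---1,0-0--,00---
  4 | 0--0-,00---
  5 | 0---1,0--0-,00---
  6 | -0-10,00---
  8 | --000,0--0-,0-0--
  9 | 0---1,0--0-,0-0--
  10 | 0-0--  (sole → essential)
  11 | 0---1,0-0--
  12 | 0--0-  (sole → essential)
  13 | 0---1,0--0-
  15 | 0---1  (sole → essential)
  16 | --000,-00-0
  18 | -0-10,-00-0,-001-
  19 | -001-  (sole → essential)
  22 | -0-10,1-110
  24 | --000  (sole → essential)
  30 | 1-110  (sole → essential)
Essential prime implicants: --000, -001-, 0---1, 0--0-, 0-0--, 1-110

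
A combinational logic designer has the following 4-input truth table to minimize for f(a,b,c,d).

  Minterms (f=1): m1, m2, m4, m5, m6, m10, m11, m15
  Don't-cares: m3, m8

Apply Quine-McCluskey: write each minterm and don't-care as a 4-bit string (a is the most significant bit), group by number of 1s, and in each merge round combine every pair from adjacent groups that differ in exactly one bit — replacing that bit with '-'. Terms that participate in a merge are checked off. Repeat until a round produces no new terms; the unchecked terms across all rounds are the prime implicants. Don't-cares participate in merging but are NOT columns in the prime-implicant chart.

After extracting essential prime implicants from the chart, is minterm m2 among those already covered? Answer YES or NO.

[col 0] 0001*, 0010*, 0011*, 0100*, 0101*, 0110*, 1000*, 1010*, 1011*, 1111*
[col 1] -010*, -011*, 0-01, 0-10, 00-1, 001-*, 01-0, 010-, 1-11, 10-0, 101-*
[col 2] -01-
Prime implicants: -01-, 0-01, 0-10, 00-1, 01-0, 010-, 1-11, 10-0
PI chart (minterm → PIs covering it):
  1 | 0-01,00-1
  2 | -01-,0-10
  4 | 01-0,010-
  5 | 0-01,010-
  6 | 0-10,01-0
  10 | -01-,10-0
  11 | -01-,1-11
  15 | 1-11  (sole → essential)
Essential prime implicants: 1-11

NO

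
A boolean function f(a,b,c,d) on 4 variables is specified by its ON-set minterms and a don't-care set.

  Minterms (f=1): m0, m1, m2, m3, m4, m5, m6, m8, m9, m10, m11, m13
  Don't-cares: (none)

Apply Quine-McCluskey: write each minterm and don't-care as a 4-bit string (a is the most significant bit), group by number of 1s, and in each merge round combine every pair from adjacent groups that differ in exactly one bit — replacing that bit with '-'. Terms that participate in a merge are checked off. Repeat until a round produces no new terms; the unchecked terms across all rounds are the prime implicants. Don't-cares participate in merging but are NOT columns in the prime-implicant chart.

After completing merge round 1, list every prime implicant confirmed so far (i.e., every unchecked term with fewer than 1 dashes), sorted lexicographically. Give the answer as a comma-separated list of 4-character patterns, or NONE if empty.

size-2^0 implicants → 0000(✓)  0001(✓)  0010(✓)  0011(✓)  0100(✓)  0101(✓)  0110(✓)  1000(✓)  1001(✓)  1010(✓)  1011(✓)  1101(✓)
size-2^1 implicants → -000(✓)  -001(✓)  -010(✓)  -011(✓)  -101(✓)  0-00(✓)  0-01(✓)  0-10(✓)  00-0(✓)  00-1(✓)  000-(✓)  001-(✓)  01-0(✓)  010-(✓)  1-01(✓)  10-0(✓)  10-1(✓)  100-(✓)  101-(✓)
size-2^2 implicants → --01  -0-0(✓)  -0-1(✓)  -00-(✓)  -01-(✓)  0--0  0-0-  00--(✓)  10--(✓)
size-2^3 implicants → -0--
Unchecked terms (primes): --01, -0--, 0--0, 0-0-

NONE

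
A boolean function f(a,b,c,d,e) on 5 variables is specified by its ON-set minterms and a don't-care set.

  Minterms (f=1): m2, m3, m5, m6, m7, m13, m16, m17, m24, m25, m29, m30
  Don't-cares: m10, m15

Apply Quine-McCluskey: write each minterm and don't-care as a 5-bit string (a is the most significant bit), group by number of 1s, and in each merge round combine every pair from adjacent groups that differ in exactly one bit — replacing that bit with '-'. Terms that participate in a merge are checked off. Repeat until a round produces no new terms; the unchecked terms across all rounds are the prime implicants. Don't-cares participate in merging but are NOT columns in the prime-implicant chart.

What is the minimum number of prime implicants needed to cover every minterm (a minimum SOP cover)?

5

[col 0] 00010*, 00011*, 00101*, 00110*, 00111*, 01010*, 01101*, 01111*, 10000*, 10001*, 11000*, 11001*, 11101*, 11110
[col 1] -1101, 0-010, 0-101*, 0-111*, 00-10*, 00-11*, 0001-*, 001-1*, 0011-*, 011-1*, 1-000*, 1-001*, 1000-*, 11-01, 1100-*
[col 2] 0-1-1, 00-1-, 1-00-
Prime implicants: -1101, 0-010, 0-1-1, 00-1-, 1-00-, 11-01, 11110
PI chart (minterm → PIs covering it):
  2 | 0-010,00-1-
  3 | 00-1-  (sole → essential)
  5 | 0-1-1  (sole → essential)
  6 | 00-1-  (sole → essential)
  7 | 0-1-1,00-1-
  13 | -1101,0-1-1
  16 | 1-00-  (sole → essential)
  17 | 1-00-  (sole → essential)
  24 | 1-00-  (sole → essential)
  25 | 1-00-,11-01
  29 | -1101,11-01
  30 | 11110  (sole → essential)
Essential prime implicants: 0-1-1, 00-1-, 1-00-, 11110
Petrick residual → -1101
Minimum SOP uses 5 PIs: bcd'e + a'ce + a'b'd + ac'd' + abcde'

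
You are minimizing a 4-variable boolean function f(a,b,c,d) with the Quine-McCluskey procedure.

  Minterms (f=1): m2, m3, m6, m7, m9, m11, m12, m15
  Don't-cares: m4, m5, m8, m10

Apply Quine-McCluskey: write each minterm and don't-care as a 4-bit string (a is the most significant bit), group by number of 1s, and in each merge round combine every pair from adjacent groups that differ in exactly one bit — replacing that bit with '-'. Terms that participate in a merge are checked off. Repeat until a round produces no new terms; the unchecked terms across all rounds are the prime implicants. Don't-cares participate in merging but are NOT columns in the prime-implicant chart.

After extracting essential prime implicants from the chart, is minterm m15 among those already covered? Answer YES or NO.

[col 0] 0010*, 0011*, 0100*, 0101*, 0110*, 0111*, 1000*, 1001*, 1010*, 1011*, 1100*, 1111*
[col 1] -010*, -011*, -100, -111*, 0-10*, 0-11*, 001-*, 01-0*, 01-1*, 010-*, 011-*, 1-00, 1-11*, 10-0*, 10-1*, 100-*, 101-*
[col 2] --11, -01-, 0-1-, 01--, 10--
Prime implicants: --11, -01-, -100, 0-1-, 01--, 1-00, 10--
PI chart (minterm → PIs covering it):
  2 | -01-,0-1-
  3 | --11,-01-,0-1-
  6 | 0-1-,01--
  7 | --11,0-1-,01--
  9 | 10--  (sole → essential)
  11 | --11,-01-,10--
  12 | -100,1-00
  15 | --11  (sole → essential)
Essential prime implicants: --11, 10--

YES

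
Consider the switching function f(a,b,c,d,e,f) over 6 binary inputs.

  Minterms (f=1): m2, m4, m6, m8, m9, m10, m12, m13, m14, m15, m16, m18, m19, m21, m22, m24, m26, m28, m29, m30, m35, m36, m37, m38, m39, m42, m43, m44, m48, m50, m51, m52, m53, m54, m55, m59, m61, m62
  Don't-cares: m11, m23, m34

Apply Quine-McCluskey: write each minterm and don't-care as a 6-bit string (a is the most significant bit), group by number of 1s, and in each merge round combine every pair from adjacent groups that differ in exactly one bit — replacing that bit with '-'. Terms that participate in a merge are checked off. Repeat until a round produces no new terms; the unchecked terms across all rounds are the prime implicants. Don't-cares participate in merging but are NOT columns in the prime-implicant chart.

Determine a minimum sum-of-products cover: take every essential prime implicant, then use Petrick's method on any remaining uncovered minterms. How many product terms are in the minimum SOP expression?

size-2^0 implicants → 000010(✓)  000100(✓)  000110(✓)  001000(✓)  001001(✓)  001010(✓)  001011(✓)  001100(✓)  001101(✓)  001110(✓)  001111(✓)  010000(✓)  010010(✓)  010011(✓)  010101(✓)  010110(✓)  010111(✓)  011000(✓)  011010(✓)  011100(✓)  011101(✓)  011110(✓)  100010(✓)  100011(✓)  100100(✓)  100101(✓)  100110(✓)  100111(✓)  101010(✓)  101011(✓)  101100(✓)  110000(✓)  110010(✓)  110011(✓)  110100(✓)  110101(✓)  110110(✓)  110111(✓)  111011(✓)  111101(✓)  111110(✓)
size-2^1 implicants → -00010(✓)  -00100(✓)  -00110(✓)  -01010(✓)  -01011(✓)  -01100(✓)  -10000(✓)  -10010(✓)  -10011(✓)  -10101(✓)  -10110(✓)  -10111(✓)  -11101(✓)  -11110(✓)  0-0010(✓)  0-0110(✓)  0-1000(✓)  0-1010(✓)  0-1100(✓)  0-1101(✓)  0-1110(✓)  00-010(✓)  00-100(✓)  00-110(✓)  000-10(✓)  0001-0(✓)  001-00(✓)  001-01(✓)  001-10(✓)  001-11(✓)  0010-0(✓)  0010-1(✓)  00100-(✓)  00101-(✓)  0011-0(✓)  0011-1(✓)  00110-(✓)  00111-(✓)  01-000(✓)  01-010(✓)  01-101(✓)  01-110(✓)  010-10(✓)  010-11(✓)  0100-0(✓)  01001-(✓)  0101-1(✓)  01011-(✓)  011-00(✓)  011-10(✓)  0110-0(✓)  0111-0(✓)  01110-(✓)  1-0010(✓)  1-0011(✓)  1-0100(✓)  1-0101(✓)  1-0110(✓)  1-0111(✓)  1-1011(✓)  10-010(✓)  10-011(✓)  10-100(✓)  100-10(✓)  100-11(✓)  10001-(✓)  1001-0(✓)  1001-1(✓)  10010-(✓)  10011-(✓)  10101-(✓)  11-011(✓)  11-101(✓)  11-110(✓)  110-00(✓)  110-10(✓)  110-11(✓)  1100-0(✓)  11001-(✓)  1101-0(✓)  1101-1(✓)  11010-(✓)  11011-(✓)
size-2^2 implicants → --0010(✓)  --0110(✓)  -0-010  -0-100  -00-10(✓)  -001-0  -0101-  -1-101  -1-110  -10-10(✓)  -10-11(✓)  -100-0  -1001-(✓)  -101-1  -1011-(✓)  0--010(✓)  0--110(✓)  0-0-10(✓)  0-1-00(✓)  0-1-10(✓)  0-10-0(✓)  0-11-0(✓)  0-110-  00--10(✓)  00-1-0  001--0(✓)  001--1(✓)  001-0-(✓)  001-1-(✓)  0010--(✓)  0011--(✓)  01--10(✓)  01-0-0  010-1-(✓)  011--0(✓)  1--011  1-0-10(✓)  1-0-11(✓)  1-001-(✓)  1-01-0(✓)  1-01-1(✓)  1-010-(✓)  1-011-(✓)  10-01-  100-1-(✓)  1001--(✓)  110--0  110-1-(✓)  1101--(✓)
size-2^3 implicants → --0-10  -10-1-  0---10  0-1--0  001---  1-0-1-  1-01--
Unchecked terms (primes): --0-10, -0-010, -0-100, -001-0, -0101-, -1-101, -1-110, -10-1-, -100-0, -101-1, 0---10, 0-1--0, 0-110-, 00-1-0, 001---, 01-0-0, 1--011, 1-0-1-, 1-01--, 10-01-, 110--0
Minterm coverage:
  m2 ⊆ --0-10,-0-010,0---10
  m4 ⊆ -0-100,-001-0,00-1-0
  m6 ⊆ --0-10,-001-0,0---10,00-1-0
  m8 ⊆ 0-1--0,001---
  m9 ⊆ 001--- [E]
  m10 ⊆ -0-010,-0101-,0---10,0-1--0,001---
  m12 ⊆ -0-100,0-1--0,0-110-,00-1-0,001---
  m13 ⊆ 0-110-,001---
  m14 ⊆ 0---10,0-1--0,00-1-0,001---
  m15 ⊆ 001--- [E]
  m16 ⊆ -100-0,01-0-0
  m18 ⊆ --0-10,-10-1-,-100-0,0---10,01-0-0
  m19 ⊆ -10-1- [E]
  m21 ⊆ -1-101,-101-1
  m22 ⊆ --0-10,-1-110,-10-1-,0---10
  m24 ⊆ 0-1--0,01-0-0
  m26 ⊆ 0---10,0-1--0,01-0-0
  m28 ⊆ 0-1--0,0-110-
  m29 ⊆ -1-101,0-110-
  m30 ⊆ -1-110,0---10,0-1--0
  m35 ⊆ 1--011,1-0-1-,10-01-
  m36 ⊆ -0-100,-001-0,1-01--
  m37 ⊆ 1-01-- [E]
  m38 ⊆ --0-10,-001-0,1-0-1-,1-01--
  m39 ⊆ 1-0-1-,1-01--
  m42 ⊆ -0-010,-0101-,10-01-
  m43 ⊆ -0101-,1--011,10-01-
  m44 ⊆ -0-100 [E]
  m48 ⊆ -100-0,110--0
  m50 ⊆ --0-10,-10-1-,-100-0,1-0-1-,110--0
  m51 ⊆ -10-1-,1--011,1-0-1-
  m52 ⊆ 1-01--,110--0
  m53 ⊆ -1-101,-101-1,1-01--
  m54 ⊆ --0-10,-1-110,-10-1-,1-0-1-,1-01--,110--0
  m55 ⊆ -10-1-,-101-1,1-0-1-,1-01--
  m59 ⊆ 1--011 [E]
  m61 ⊆ -1-101 [E]
  m62 ⊆ -1-110 [E]
E = {-0-100, -1-101, -1-110, -10-1-, 001---, 1--011, 1-01--}
Petrick residual → --0-10, -0-010, -100-0, 0-1--0
Cover = c'ef' + b'd'ef' + b'de'f' + bde'f + bdef' + bc'e + bc'd'f' + a'cf' + a'b'c + ad'ef + ac'd  |cover|=11

11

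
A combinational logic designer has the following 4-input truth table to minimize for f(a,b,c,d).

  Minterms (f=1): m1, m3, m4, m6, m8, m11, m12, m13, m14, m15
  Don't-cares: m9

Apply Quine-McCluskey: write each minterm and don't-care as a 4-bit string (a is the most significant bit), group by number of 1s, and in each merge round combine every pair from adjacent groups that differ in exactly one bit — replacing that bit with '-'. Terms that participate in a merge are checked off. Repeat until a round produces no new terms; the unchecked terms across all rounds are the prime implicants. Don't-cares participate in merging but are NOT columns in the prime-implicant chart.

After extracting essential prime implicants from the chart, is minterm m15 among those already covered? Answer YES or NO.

[col 0] 0001*, 0011*, 0100*, 0110*, 1000*, 1001*, 1011*, 1100*, 1101*, 1110*, 1111*
[col 1] -001*, -011*, -100*, -110*, 00-1*, 01-0*, 1-00*, 1-01*, 1-11*, 10-1*, 100-*, 11-0*, 11-1*, 110-*, 111-*
[col 2] -0-1, -1-0, 1--1, 1-0-, 11--
Prime implicants: -0-1, -1-0, 1--1, 1-0-, 11--
PI chart (minterm → PIs covering it):
  1 | -0-1  (sole → essential)
  3 | -0-1  (sole → essential)
  4 | -1-0  (sole → essential)
  6 | -1-0  (sole → essential)
  8 | 1-0-  (sole → essential)
  11 | -0-1,1--1
  12 | -1-0,1-0-,11--
  13 | 1--1,1-0-,11--
  14 | -1-0,11--
  15 | 1--1,11--
Essential prime implicants: -0-1, -1-0, 1-0-

NO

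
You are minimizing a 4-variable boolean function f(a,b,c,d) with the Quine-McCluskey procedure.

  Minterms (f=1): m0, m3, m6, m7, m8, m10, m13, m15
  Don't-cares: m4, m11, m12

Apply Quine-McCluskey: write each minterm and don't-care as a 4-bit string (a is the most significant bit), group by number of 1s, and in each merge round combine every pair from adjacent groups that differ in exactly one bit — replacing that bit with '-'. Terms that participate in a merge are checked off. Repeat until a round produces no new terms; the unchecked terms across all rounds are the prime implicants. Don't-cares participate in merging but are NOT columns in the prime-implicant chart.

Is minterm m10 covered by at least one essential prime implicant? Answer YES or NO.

size-2^0 implicants → 0000(✓)  0011(✓)  0100(✓)  0110(✓)  0111(✓)  1000(✓)  1010(✓)  1011(✓)  1100(✓)  1101(✓)  1111(✓)
size-2^1 implicants → -000(✓)  -011(✓)  -100(✓)  -111(✓)  0-00(✓)  0-11(✓)  01-0  011-  1-00(✓)  1-11(✓)  10-0  101-  11-1  110-
size-2^2 implicants → --00  --11
Unchecked terms (primes): --00, --11, 01-0, 011-, 10-0, 101-, 11-1, 110-
Minterm coverage:
  m0 ⊆ --00 [E]
  m3 ⊆ --11 [E]
  m6 ⊆ 01-0,011-
  m7 ⊆ --11,011-
  m8 ⊆ --00,10-0
  m10 ⊆ 10-0,101-
  m13 ⊆ 11-1,110-
  m15 ⊆ --11,11-1
E = {--00, --11}

NO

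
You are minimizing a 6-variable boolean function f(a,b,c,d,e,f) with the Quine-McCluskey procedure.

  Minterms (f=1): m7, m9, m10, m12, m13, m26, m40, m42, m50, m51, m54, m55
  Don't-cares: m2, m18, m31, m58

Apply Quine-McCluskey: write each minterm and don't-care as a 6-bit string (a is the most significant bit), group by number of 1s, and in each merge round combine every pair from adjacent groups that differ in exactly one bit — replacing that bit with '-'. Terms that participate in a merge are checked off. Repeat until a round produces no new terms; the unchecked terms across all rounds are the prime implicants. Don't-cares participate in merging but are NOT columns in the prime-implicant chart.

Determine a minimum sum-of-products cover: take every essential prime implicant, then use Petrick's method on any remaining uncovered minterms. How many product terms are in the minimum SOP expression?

Round 0: 000010✓ 000111 001001✓ 001010✓ 001100✓ 001101✓ 010010✓ 011010✓ 011111 101000✓ 101010✓ 110010✓ 110011✓ 110110✓ 110111✓ 111010✓
Round 1: -01010✓ -10010✓ -11010✓ 0-0010✓ 0-1010✓ 00-010✓ 001-01 00110- 01-010✓ 1-1010✓ 1010-0 11-010✓ 110-10✓ 110-11✓ 11001-✓ 11011-✓
Round 2: --1010 -1-010 0--010 110-1-
PIs = {--1010, -1-010, 0--010, 000111, 001-01, 00110-, 011111, 1010-0, 110-1-}
Coverage chart:
  m7: 000111 ←essential
  m9: 001-01 ←essential
  m10: --1010,0--010
  m12: 00110- ←essential
  m13: 001-01,00110-
  m26: --1010,-1-010,0--010
  m40: 1010-0 ←essential
  m42: --1010,1010-0
  m50: -1-010,110-1-
  m51: 110-1- ←essential
  m54: 110-1- ←essential
  m55: 110-1- ←essential
Essential: 000111, 001-01, 00110-, 1010-0, 110-1-
Petrick residual → --1010
Min cover (6 terms): cd'ef' + a'b'c'def + a'b'ce'f + a'b'cde' + ab'cd'f' + abc'e

6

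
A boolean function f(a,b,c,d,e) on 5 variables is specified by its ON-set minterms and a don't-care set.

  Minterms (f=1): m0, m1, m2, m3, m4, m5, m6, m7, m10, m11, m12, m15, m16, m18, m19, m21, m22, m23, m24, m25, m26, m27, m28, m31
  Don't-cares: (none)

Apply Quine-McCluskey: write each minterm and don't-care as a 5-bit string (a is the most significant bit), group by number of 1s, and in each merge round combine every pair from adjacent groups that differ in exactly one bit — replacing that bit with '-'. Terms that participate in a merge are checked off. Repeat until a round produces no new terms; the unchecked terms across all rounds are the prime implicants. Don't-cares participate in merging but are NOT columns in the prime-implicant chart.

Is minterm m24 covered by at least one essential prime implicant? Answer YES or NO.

YES

size-2^0 implicants → 00000(✓)  00001(✓)  00010(✓)  00011(✓)  00100(✓)  00101(✓)  00110(✓)  00111(✓)  01010(✓)  01011(✓)  01100(✓)  01111(✓)  10000(✓)  10010(✓)  10011(✓)  10101(✓)  10110(✓)  10111(✓)  11000(✓)  11001(✓)  11010(✓)  11011(✓)  11100(✓)  11111(✓)
size-2^1 implicants → -0000(✓)  -0010(✓)  -0011(✓)  -0101(✓)  -0110(✓)  -0111(✓)  -1010(✓)  -1011(✓)  -1100  -1111(✓)  0-010(✓)  0-011(✓)  0-100  0-111(✓)  00-00(✓)  00-01(✓)  00-10(✓)  00-11(✓)  000-0(✓)  000-1(✓)  0000-(✓)  0001-(✓)  001-0(✓)  001-1(✓)  0010-(✓)  0011-(✓)  01-11(✓)  0101-(✓)  1-000(✓)  1-010(✓)  1-011(✓)  1-111(✓)  10-10(✓)  10-11(✓)  100-0(✓)  1001-(✓)  101-1(✓)  1011-(✓)  11-00  11-11(✓)  110-0(✓)  110-1(✓)  1100-(✓)  1101-(✓)
size-2^2 implicants → --010(✓)  --011(✓)  --111(✓)  -0-10(✓)  -0-11(✓)  -00-0  -001-(✓)  -01-1  -011-(✓)  -1-11(✓)  -101-(✓)  0--11(✓)  0-01-(✓)  00--0(✓)  00--1(✓)  00-0-(✓)  00-1-(✓)  000--(✓)  001--(✓)  1--11(✓)  1-0-0  1-01-(✓)  10-1-(✓)  110--
size-2^3 implicants → ---11  --01-  -0-1-  00---
Unchecked terms (primes): ---11, --01-, -0-1-, -00-0, -01-1, -1100, 0-100, 00---, 1-0-0, 11-00, 110--
Minterm coverage:
  m0 ⊆ -00-0,00---
  m1 ⊆ 00--- [E]
  m2 ⊆ --01-,-0-1-,-00-0,00---
  m3 ⊆ ---11,--01-,-0-1-,00---
  m4 ⊆ 0-100,00---
  m5 ⊆ -01-1,00---
  m6 ⊆ -0-1-,00---
  m7 ⊆ ---11,-0-1-,-01-1,00---
  m10 ⊆ --01- [E]
  m11 ⊆ ---11,--01-
  m12 ⊆ -1100,0-100
  m15 ⊆ ---11 [E]
  m16 ⊆ -00-0,1-0-0
  m18 ⊆ --01-,-0-1-,-00-0,1-0-0
  m19 ⊆ ---11,--01-,-0-1-
  m21 ⊆ -01-1 [E]
  m22 ⊆ -0-1- [E]
  m23 ⊆ ---11,-0-1-,-01-1
  m24 ⊆ 1-0-0,11-00,110--
  m25 ⊆ 110-- [E]
  m26 ⊆ --01-,1-0-0,110--
  m27 ⊆ ---11,--01-,110--
  m28 ⊆ -1100,11-00
  m31 ⊆ ---11 [E]
E = {---11, --01-, -0-1-, -01-1, 00---, 110--}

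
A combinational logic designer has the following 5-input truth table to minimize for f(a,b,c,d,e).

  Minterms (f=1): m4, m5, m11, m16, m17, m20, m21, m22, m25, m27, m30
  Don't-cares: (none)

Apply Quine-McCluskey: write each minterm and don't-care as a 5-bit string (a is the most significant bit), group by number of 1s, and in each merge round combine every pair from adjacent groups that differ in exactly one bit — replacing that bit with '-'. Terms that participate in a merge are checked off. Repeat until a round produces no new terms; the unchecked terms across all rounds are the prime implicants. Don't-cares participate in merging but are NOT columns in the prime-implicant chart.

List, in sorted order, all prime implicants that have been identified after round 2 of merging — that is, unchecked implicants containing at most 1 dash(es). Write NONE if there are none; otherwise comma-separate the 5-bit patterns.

Round 0: 00100✓ 00101✓ 01011✓ 10000✓ 10001✓ 10100✓ 10101✓ 10110✓ 11001✓ 11011✓ 11110✓
Round 1: -0100✓ -0101✓ -1011 0010-✓ 1-001 1-110 10-00✓ 10-01✓ 1000-✓ 101-0 1010-✓ 110-1
Round 2: -010- 10-0-
PIs = {-010-, -1011, 1-001, 1-110, 10-0-, 101-0, 110-1}

-1011, 1-001, 1-110, 101-0, 110-1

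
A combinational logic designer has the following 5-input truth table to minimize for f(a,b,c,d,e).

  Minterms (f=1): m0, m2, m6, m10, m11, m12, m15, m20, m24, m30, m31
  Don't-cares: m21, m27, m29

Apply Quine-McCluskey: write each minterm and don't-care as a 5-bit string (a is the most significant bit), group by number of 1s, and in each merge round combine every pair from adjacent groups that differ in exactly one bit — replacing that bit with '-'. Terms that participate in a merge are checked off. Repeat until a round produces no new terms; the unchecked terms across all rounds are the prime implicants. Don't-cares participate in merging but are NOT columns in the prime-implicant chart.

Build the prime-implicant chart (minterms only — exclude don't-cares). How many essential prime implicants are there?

7

Round 0: 00000✓ 00010✓ 00110✓ 01010✓ 01011✓ 01100 01111✓ 10100✓ 10101✓ 11000 11011✓ 11101✓ 11110✓ 11111✓
Round 1: -1011✓ -1111✓ 0-010 00-10 000-0 01-11✓ 0101- 1-101 1010- 11-11✓ 111-1 1111-
Round 2: -1-11
PIs = {-1-11, 0-010, 00-10, 000-0, 0101-, 01100, 1-101, 1010-, 11000, 111-1, 1111-}
Coverage chart:
  m0: 000-0 ←essential
  m2: 0-010,00-10,000-0
  m6: 00-10 ←essential
  m10: 0-010,0101-
  m11: -1-11,0101-
  m12: 01100 ←essential
  m15: -1-11 ←essential
  m20: 1010- ←essential
  m24: 11000 ←essential
  m30: 1111- ←essential
  m31: -1-11,111-1,1111-
Essential: -1-11, 00-10, 000-0, 01100, 1010-, 11000, 1111-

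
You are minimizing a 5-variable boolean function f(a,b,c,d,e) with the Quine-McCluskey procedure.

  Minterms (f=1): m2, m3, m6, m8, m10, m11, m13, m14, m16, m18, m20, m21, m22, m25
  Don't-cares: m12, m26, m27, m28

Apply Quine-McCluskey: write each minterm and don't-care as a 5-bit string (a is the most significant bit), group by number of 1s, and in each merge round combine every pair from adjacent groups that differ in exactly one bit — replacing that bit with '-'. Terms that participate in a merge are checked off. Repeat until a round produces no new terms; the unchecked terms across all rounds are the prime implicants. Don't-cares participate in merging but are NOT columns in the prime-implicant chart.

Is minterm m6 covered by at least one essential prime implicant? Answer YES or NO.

Round 0: 00010✓ 00011✓ 00110✓ 01000✓ 01010✓ 01011✓ 01100✓ 01101✓ 01110✓ 10000✓ 10010✓ 10100✓ 10101✓ 10110✓ 11001✓ 11010✓ 11011✓ 11100✓
Round 1: -0010✓ -0110✓ -1010✓ -1011✓ -1100 0-010✓ 0-011✓ 0-110✓ 00-10✓ 0001-✓ 01-00✓ 01-10✓ 010-0✓ 0101-✓ 011-0✓ 0110- 1-010✓ 1-100 10-00✓ 10-10✓ 100-0✓ 101-0✓ 1010- 110-1 1101-✓
Round 2: --010 -0-10 -101- 0--10 0-01- 01--0 10--0
PIs = {--010, -0-10, -101-, -1100, 0--10, 0-01-, 01--0, 0110-, 1-100, 10--0, 1010-, 110-1}
Coverage chart:
  m2: --010,-0-10,0--10,0-01-
  m3: 0-01- ←essential
  m6: -0-10,0--10
  m8: 01--0 ←essential
  m10: --010,-101-,0--10,0-01-,01--0
  m11: -101-,0-01-
  m13: 0110- ←essential
  m14: 0--10,01--0
  m16: 10--0 ←essential
  m18: --010,-0-10,10--0
  m20: 1-100,10--0,1010-
  m21: 1010- ←essential
  m22: -0-10,10--0
  m25: 110-1 ←essential
Essential: 0-01-, 01--0, 0110-, 10--0, 1010-, 110-1

NO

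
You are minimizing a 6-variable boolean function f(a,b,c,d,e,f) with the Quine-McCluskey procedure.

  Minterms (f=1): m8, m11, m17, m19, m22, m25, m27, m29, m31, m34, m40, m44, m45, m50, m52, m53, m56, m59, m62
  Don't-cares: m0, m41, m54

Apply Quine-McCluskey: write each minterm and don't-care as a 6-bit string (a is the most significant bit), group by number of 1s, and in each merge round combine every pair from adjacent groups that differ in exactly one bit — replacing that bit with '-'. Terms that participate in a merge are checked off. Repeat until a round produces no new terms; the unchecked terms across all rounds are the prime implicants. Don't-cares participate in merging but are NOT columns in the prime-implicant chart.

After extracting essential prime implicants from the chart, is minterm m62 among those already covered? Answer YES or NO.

YES

Round 0: 000000✓ 001000✓ 001011✓ 010001✓ 010011✓ 010110✓ 011001✓ 011011✓ 011101✓ 011111✓ 100010✓ 101000✓ 101001✓ 101100✓ 101101✓ 110010✓ 110100✓ 110101✓ 110110✓ 111000✓ 111011✓ 111110✓
Round 1: -01000 -10110 -11011 0-1011 00-000 01-001✓ 01-011✓ 0100-1✓ 011-01✓ 011-11✓ 0110-1✓ 0111-1✓ 1-0010 1-1000 101-00✓ 101-01✓ 10100-✓ 10110-✓ 11-110 110-10 1101-0 11010-
Round 2: 01-0-1 011--1 101-0-
PIs = {-01000, -10110, -11011, 0-1011, 00-000, 01-0-1, 011--1, 1-0010, 1-1000, 101-0-, 11-110, 110-10, 1101-0, 11010-}
Coverage chart:
  m8: -01000,00-000
  m11: 0-1011 ←essential
  m17: 01-0-1 ←essential
  m19: 01-0-1 ←essential
  m22: -10110 ←essential
  m25: 01-0-1,011--1
  m27: -11011,0-1011,01-0-1,011--1
  m29: 011--1 ←essential
  m31: 011--1 ←essential
  m34: 1-0010 ←essential
  m40: -01000,1-1000,101-0-
  m44: 101-0- ←essential
  m45: 101-0- ←essential
  m50: 1-0010,110-10
  m52: 1101-0,11010-
  m53: 11010- ←essential
  m56: 1-1000 ←essential
  m59: -11011 ←essential
  m62: 11-110 ←essential
Essential: -10110, -11011, 0-1011, 01-0-1, 011--1, 1-0010, 1-1000, 101-0-, 11-110, 11010-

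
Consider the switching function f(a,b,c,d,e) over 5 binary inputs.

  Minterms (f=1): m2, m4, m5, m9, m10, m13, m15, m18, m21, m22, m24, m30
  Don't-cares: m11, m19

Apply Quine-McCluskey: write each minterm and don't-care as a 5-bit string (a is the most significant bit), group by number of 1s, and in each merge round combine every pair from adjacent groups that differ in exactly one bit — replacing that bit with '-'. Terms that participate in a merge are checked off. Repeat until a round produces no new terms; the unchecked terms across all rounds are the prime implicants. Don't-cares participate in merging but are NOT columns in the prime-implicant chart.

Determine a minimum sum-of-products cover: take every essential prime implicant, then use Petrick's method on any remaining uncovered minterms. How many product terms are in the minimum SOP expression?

size-2^0 implicants → 00010(✓)  00100(✓)  00101(✓)  01001(✓)  01010(✓)  01011(✓)  01101(✓)  01111(✓)  10010(✓)  10011(✓)  10101(✓)  10110(✓)  11000  11110(✓)
size-2^1 implicants → -0010  -0101  0-010  0-101  0010-  01-01(✓)  01-11(✓)  010-1(✓)  0101-  011-1(✓)  1-110  10-10  1001-
size-2^2 implicants → 01--1
Unchecked terms (primes): -0010, -0101, 0-010, 0-101, 0010-, 01--1, 0101-, 1-110, 10-10, 1001-, 11000
Minterm coverage:
  m2 ⊆ -0010,0-010
  m4 ⊆ 0010- [E]
  m5 ⊆ -0101,0-101,0010-
  m9 ⊆ 01--1 [E]
  m10 ⊆ 0-010,0101-
  m13 ⊆ 0-101,01--1
  m15 ⊆ 01--1 [E]
  m18 ⊆ -0010,10-10,1001-
  m21 ⊆ -0101 [E]
  m22 ⊆ 1-110,10-10
  m24 ⊆ 11000 [E]
  m30 ⊆ 1-110 [E]
E = {-0101, 0010-, 01--1, 1-110, 11000}
Petrick residual → -0010, 0-010
Cover = b'c'de' + b'cd'e + a'c'de' + a'b'cd' + a'be + acde' + abc'd'e'  |cover|=7

7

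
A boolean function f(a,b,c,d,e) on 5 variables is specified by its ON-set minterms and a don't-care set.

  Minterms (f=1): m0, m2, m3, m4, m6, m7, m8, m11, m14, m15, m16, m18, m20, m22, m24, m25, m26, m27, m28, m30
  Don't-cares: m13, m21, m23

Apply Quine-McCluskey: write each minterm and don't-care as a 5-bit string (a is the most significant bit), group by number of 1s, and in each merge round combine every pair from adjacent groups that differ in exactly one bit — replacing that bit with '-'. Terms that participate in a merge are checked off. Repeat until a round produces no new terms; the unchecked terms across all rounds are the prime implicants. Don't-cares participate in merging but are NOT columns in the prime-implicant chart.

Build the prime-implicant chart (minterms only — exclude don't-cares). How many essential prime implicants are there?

4

size-2^0 implicants → 00000(✓)  00010(✓)  00011(✓)  00100(✓)  00110(✓)  00111(✓)  01000(✓)  01011(✓)  01101(✓)  01110(✓)  01111(✓)  10000(✓)  10010(✓)  10100(✓)  10101(✓)  10110(✓)  10111(✓)  11000(✓)  11001(✓)  11010(✓)  11011(✓)  11100(✓)  11110(✓)
size-2^1 implicants → -0000(✓)  -0010(✓)  -0100(✓)  -0110(✓)  -0111(✓)  -1000(✓)  -1011  -1110(✓)  0-000(✓)  0-011(✓)  0-110(✓)  0-111(✓)  00-00(✓)  00-10(✓)  00-11(✓)  000-0(✓)  0001-(✓)  001-0(✓)  0011-(✓)  01-11(✓)  011-1  0111-(✓)  1-000(✓)  1-010(✓)  1-100(✓)  1-110(✓)  10-00(✓)  10-10(✓)  100-0(✓)  101-0(✓)  101-1(✓)  1010-(✓)  1011-(✓)  11-00(✓)  11-10(✓)  110-0(✓)  110-1(✓)  1100-(✓)  1101-(✓)  111-0(✓)
size-2^2 implicants → --000  --110  -0-00(✓)  -0-10(✓)  -00-0(✓)  -01-0(✓)  -011-  0--11  0-11-  00--0(✓)  00-1-  1--00(✓)  1--10(✓)  1-0-0(✓)  1-1-0(✓)  10--0(✓)  101--  11--0(✓)  110--
size-2^3 implicants → -0--0  1---0
Unchecked terms (primes): --000, --110, -0--0, -011-, -1011, 0--11, 0-11-, 00-1-, 011-1, 1---0, 101--, 110--
Minterm coverage:
  m0 ⊆ --000,-0--0
  m2 ⊆ -0--0,00-1-
  m3 ⊆ 0--11,00-1-
  m4 ⊆ -0--0 [E]
  m6 ⊆ --110,-0--0,-011-,0-11-,00-1-
  m7 ⊆ -011-,0--11,0-11-,00-1-
  m8 ⊆ --000 [E]
  m11 ⊆ -1011,0--11
  m14 ⊆ --110,0-11-
  m15 ⊆ 0--11,0-11-,011-1
  m16 ⊆ --000,-0--0,1---0
  m18 ⊆ -0--0,1---0
  m20 ⊆ -0--0,1---0,101--
  m22 ⊆ --110,-0--0,-011-,1---0,101--
  m24 ⊆ --000,1---0,110--
  m25 ⊆ 110-- [E]
  m26 ⊆ 1---0,110--
  m27 ⊆ -1011,110--
  m28 ⊆ 1---0 [E]
  m30 ⊆ --110,1---0
E = {--000, -0--0, 1---0, 110--}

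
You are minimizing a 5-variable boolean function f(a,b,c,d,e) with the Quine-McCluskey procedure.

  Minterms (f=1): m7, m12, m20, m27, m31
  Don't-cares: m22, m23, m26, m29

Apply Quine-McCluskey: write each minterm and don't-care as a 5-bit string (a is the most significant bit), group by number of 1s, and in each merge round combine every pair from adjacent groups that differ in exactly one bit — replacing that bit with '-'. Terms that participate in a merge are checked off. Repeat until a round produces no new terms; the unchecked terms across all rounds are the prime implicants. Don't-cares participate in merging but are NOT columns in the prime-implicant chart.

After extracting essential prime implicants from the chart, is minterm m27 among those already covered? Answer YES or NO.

[col 0] 00111*, 01100, 10100*, 10110*, 10111*, 11010*, 11011*, 11101*, 11111*
[col 1] -0111, 1-111, 101-0, 1011-, 11-11, 1101-, 111-1
Prime implicants: -0111, 01100, 1-111, 101-0, 1011-, 11-11, 1101-, 111-1
PI chart (minterm → PIs covering it):
  7 | -0111  (sole → essential)
  12 | 01100  (sole → essential)
  20 | 101-0  (sole → essential)
  27 | 11-11,1101-
  31 | 1-111,11-11,111-1
Essential prime implicants: -0111, 01100, 101-0

NO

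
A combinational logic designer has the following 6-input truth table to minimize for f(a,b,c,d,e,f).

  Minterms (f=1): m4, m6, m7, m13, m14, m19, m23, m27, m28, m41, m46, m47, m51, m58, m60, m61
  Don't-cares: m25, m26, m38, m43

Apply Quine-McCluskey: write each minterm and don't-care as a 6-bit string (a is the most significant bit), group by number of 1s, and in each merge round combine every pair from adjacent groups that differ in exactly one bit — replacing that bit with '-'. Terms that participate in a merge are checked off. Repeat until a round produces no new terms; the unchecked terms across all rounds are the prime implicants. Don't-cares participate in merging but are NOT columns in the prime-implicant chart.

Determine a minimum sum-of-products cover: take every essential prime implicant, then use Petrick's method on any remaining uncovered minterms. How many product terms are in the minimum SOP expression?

Round 0: 000100✓ 000110✓ 000111✓ 001101 001110✓ 010011✓ 010111✓ 011001✓ 011010✓ 011011✓ 011100✓ 100110✓ 101001✓ 101011✓ 101110✓ 101111✓ 110011✓ 111010✓ 111100✓ 111101✓
Round 1: -00110✓ -01110✓ -10011 -11010 -11100 0-0111 00-110✓ 0001-0 00011- 01-011 010-11 0110-1 01101- 10-110✓ 101-11 1010-1 10111- 11110-
Round 2: -0-110
PIs = {-0-110, -10011, -11010, -11100, 0-0111, 0001-0, 00011-, 001101, 01-011, 010-11, 0110-1, 01101-, 101-11, 1010-1, 10111-, 11110-}
Coverage chart:
  m4: 0001-0 ←essential
  m6: -0-110,0001-0,00011-
  m7: 0-0111,00011-
  m13: 001101 ←essential
  m14: -0-110 ←essential
  m19: -10011,01-011,010-11
  m23: 0-0111,010-11
  m27: 01-011,0110-1,01101-
  m28: -11100 ←essential
  m41: 1010-1 ←essential
  m46: -0-110,10111-
  m47: 101-11,10111-
  m51: -10011 ←essential
  m58: -11010 ←essential
  m60: -11100,11110-
  m61: 11110- ←essential
Essential: -0-110, -10011, -11010, -11100, 0001-0, 001101, 1010-1, 11110-
Petrick residual → 0-0111, 01-011, 101-11
Min cover (11 terms): b'def' + bc'd'ef + bcd'ef' + bcde'f' + a'c'def + a'b'c'df' + a'b'cde'f + a'bd'ef + ab'cef + ab'cd'f + abcde'

11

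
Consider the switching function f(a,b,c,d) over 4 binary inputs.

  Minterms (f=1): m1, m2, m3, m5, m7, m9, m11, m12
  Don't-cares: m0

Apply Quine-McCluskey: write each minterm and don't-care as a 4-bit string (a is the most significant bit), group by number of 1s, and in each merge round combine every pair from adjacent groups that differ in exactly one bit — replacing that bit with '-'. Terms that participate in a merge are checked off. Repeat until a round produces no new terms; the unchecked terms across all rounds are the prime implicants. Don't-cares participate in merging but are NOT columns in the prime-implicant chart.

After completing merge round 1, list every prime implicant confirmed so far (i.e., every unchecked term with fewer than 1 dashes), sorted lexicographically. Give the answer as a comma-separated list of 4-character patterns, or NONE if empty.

size-2^0 implicants → 0000(✓)  0001(✓)  0010(✓)  0011(✓)  0101(✓)  0111(✓)  1001(✓)  1011(✓)  1100
size-2^1 implicants → -001(✓)  -011(✓)  0-01(✓)  0-11(✓)  00-0(✓)  00-1(✓)  000-(✓)  001-(✓)  01-1(✓)  10-1(✓)
size-2^2 implicants → -0-1  0--1  00--
Unchecked terms (primes): -0-1, 0--1, 00--, 1100

1100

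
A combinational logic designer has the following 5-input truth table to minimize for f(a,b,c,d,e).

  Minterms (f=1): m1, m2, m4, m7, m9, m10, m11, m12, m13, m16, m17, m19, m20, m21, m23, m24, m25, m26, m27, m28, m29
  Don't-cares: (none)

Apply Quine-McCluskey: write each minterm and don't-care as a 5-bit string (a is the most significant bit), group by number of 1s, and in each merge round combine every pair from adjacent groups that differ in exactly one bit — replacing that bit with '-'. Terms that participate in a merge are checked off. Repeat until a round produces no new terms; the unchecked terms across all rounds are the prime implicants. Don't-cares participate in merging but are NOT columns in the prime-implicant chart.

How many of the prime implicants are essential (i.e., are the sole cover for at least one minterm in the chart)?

5

size-2^0 implicants → 00001(✓)  00010(✓)  00100(✓)  00111(✓)  01001(✓)  01010(✓)  01011(✓)  01100(✓)  01101(✓)  10000(✓)  10001(✓)  10011(✓)  10100(✓)  10101(✓)  10111(✓)  11000(✓)  11001(✓)  11010(✓)  11011(✓)  11100(✓)  11101(✓)
size-2^1 implicants → -0001(✓)  -0100(✓)  -0111  -1001(✓)  -1010(✓)  -1011(✓)  -1100(✓)  -1101(✓)  0-001(✓)  0-010  0-100(✓)  01-01(✓)  010-1(✓)  0101-(✓)  0110-(✓)  1-000(✓)  1-001(✓)  1-011(✓)  1-100(✓)  1-101(✓)  10-00(✓)  10-01(✓)  10-11(✓)  100-1(✓)  1000-(✓)  101-1(✓)  1010-(✓)  11-00(✓)  11-01(✓)  110-0(✓)  110-1(✓)  1100-(✓)  1101-(✓)  1110-(✓)
size-2^2 implicants → --001  --100  -1-01  -10-1  -101-  -110-  1--00(✓)  1--01(✓)  1-0-1  1-00-(✓)  1-10-(✓)  10--1  10-0-(✓)  11-0-(✓)  110--
size-2^3 implicants → 1--0-
Unchecked terms (primes): --001, --100, -0111, -1-01, -10-1, -101-, -110-, 0-010, 1--0-, 1-0-1, 10--1, 110--
Minterm coverage:
  m1 ⊆ --001 [E]
  m2 ⊆ 0-010 [E]
  m4 ⊆ --100 [E]
  m7 ⊆ -0111 [E]
  m9 ⊆ --001,-1-01,-10-1
  m10 ⊆ -101-,0-010
  m11 ⊆ -10-1,-101-
  m12 ⊆ --100,-110-
  m13 ⊆ -1-01,-110-
  m16 ⊆ 1--0- [E]
  m17 ⊆ --001,1--0-,1-0-1,10--1
  m19 ⊆ 1-0-1,10--1
  m20 ⊆ --100,1--0-
  m21 ⊆ 1--0-,10--1
  m23 ⊆ -0111,10--1
  m24 ⊆ 1--0-,110--
  m25 ⊆ --001,-1-01,-10-1,1--0-,1-0-1,110--
  m26 ⊆ -101-,110--
  m27 ⊆ -10-1,-101-,1-0-1,110--
  m28 ⊆ --100,-110-,1--0-
  m29 ⊆ -1-01,-110-,1--0-
E = {--001, --100, -0111, 0-010, 1--0-}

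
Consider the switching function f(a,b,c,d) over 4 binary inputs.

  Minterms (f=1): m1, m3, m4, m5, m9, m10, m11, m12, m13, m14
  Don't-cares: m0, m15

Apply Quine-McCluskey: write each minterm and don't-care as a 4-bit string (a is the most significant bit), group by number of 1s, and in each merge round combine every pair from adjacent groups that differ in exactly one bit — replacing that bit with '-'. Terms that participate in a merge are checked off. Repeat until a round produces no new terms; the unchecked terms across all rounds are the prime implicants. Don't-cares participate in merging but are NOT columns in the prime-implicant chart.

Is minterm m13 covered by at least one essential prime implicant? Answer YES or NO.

size-2^0 implicants → 0000(✓)  0001(✓)  0011(✓)  0100(✓)  0101(✓)  1001(✓)  1010(✓)  1011(✓)  1100(✓)  1101(✓)  1110(✓)  1111(✓)
size-2^1 implicants → -001(✓)  -011(✓)  -100(✓)  -101(✓)  0-00(✓)  0-01(✓)  00-1(✓)  000-(✓)  010-(✓)  1-01(✓)  1-10(✓)  1-11(✓)  10-1(✓)  101-(✓)  11-0(✓)  11-1(✓)  110-(✓)  111-(✓)
size-2^2 implicants → --01  -0-1  -10-  0-0-  1--1  1-1-  11--
Unchecked terms (primes): --01, -0-1, -10-, 0-0-, 1--1, 1-1-, 11--
Minterm coverage:
  m1 ⊆ --01,-0-1,0-0-
  m3 ⊆ -0-1 [E]
  m4 ⊆ -10-,0-0-
  m5 ⊆ --01,-10-,0-0-
  m9 ⊆ --01,-0-1,1--1
  m10 ⊆ 1-1- [E]
  m11 ⊆ -0-1,1--1,1-1-
  m12 ⊆ -10-,11--
  m13 ⊆ --01,-10-,1--1,11--
  m14 ⊆ 1-1-,11--
E = {-0-1, 1-1-}

NO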